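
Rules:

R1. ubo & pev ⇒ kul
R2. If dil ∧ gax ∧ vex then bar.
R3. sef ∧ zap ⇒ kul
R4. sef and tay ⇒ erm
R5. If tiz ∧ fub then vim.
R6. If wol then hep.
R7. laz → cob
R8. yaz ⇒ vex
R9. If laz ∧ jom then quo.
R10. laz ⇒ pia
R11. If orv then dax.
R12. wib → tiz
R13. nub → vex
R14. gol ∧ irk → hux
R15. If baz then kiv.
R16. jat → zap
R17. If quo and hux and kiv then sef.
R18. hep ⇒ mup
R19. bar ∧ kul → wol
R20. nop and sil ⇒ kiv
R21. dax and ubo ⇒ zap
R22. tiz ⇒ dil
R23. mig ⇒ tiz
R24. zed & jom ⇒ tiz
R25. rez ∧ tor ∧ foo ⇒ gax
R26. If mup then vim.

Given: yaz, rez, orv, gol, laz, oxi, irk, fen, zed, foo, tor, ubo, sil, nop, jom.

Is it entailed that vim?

vex  (by R8: yaz)
quo  (by R9: laz, jom)
dax  (by R11: orv)
hux  (by R14: gol, irk)
kiv  (by R20: nop, sil)
zap  (by R21: dax, ubo)
tiz  (by R24: zed, jom)
gax  (by R25: rez, tor, foo)
sef  (by R17: quo, hux, kiv)
dil  (by R22: tiz)
bar  (by R2: dil, gax, vex)
kul  (by R3: sef, zap)
wol  (by R19: bar, kul)
hep  (by R6: wol)
mup  (by R18: hep)
vim  (by R26: mup)

Yes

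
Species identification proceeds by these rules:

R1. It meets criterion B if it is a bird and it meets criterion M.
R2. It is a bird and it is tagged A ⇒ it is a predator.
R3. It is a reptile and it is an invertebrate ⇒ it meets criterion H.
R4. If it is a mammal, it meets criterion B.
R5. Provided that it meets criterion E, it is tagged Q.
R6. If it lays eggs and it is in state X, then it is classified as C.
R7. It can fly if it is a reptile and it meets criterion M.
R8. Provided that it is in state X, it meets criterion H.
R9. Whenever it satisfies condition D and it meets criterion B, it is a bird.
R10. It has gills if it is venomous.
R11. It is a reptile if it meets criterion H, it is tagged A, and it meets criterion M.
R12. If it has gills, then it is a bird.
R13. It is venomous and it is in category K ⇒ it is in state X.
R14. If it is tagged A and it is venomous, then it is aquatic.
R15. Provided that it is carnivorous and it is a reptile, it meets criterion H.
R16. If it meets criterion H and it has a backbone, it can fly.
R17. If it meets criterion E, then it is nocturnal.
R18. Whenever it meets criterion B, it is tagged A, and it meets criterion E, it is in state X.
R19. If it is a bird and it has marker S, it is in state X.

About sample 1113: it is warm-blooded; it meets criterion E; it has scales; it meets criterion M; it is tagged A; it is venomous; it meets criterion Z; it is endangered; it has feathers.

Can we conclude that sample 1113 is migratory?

Forward chaining from the given facts derives: is tagged Q, has gills, is a bird, is aquatic, is nocturnal, meets criterion B, is a predator, is in state X, meets criterion H, is a reptile, can fly.
No rule has "it is migratory" as its conclusion, and it is not among the given facts.

No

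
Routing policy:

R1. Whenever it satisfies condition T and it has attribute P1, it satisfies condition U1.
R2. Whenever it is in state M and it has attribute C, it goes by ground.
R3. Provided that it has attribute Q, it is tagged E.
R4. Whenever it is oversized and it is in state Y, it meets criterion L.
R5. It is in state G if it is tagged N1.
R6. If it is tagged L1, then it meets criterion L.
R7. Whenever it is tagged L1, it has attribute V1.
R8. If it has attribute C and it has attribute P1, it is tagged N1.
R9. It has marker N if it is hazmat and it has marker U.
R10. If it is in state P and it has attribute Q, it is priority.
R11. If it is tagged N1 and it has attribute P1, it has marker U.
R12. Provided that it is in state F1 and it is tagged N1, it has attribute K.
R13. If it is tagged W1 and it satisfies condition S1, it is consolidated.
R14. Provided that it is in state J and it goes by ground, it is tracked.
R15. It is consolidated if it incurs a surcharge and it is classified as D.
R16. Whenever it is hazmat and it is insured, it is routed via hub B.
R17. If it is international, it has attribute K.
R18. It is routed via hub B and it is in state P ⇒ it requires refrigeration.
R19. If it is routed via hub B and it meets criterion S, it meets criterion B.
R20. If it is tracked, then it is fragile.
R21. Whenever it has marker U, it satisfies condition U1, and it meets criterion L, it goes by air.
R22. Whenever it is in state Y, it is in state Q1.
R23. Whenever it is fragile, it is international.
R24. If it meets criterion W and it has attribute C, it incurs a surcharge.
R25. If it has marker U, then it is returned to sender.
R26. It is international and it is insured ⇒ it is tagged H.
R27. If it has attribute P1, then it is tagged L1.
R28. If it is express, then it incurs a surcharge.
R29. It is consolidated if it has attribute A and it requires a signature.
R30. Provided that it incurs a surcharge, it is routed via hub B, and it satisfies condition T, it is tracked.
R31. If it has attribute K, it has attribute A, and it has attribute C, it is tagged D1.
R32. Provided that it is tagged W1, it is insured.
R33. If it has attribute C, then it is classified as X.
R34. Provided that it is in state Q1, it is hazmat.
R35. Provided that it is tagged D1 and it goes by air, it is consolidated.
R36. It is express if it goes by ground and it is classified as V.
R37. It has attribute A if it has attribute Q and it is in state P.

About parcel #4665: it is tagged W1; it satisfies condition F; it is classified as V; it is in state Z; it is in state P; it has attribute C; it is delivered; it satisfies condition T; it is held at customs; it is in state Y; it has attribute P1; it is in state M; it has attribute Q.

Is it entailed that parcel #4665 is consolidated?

Yes

By R1 (it satisfies condition T, it has attribute P1): it satisfies condition U1.
By R2 (it is in state M, it has attribute C): it goes by ground.
By R8 (it has attribute C, it has attribute P1): it is tagged N1.
By R11 (it is tagged N1, it has attribute P1): it has marker U.
By R22 (it is in state Y): it is in state Q1.
By R27 (it has attribute P1): it is tagged L1.
By R32 (it is tagged W1): it is insured.
By R34 (it is in state Q1): it is hazmat.
By R36 (it goes by ground, it is classified as V): it is express.
By R37 (it has attribute Q, it is in state P): it has attribute A.
By R6 (it is tagged L1): it meets criterion L.
By R16 (it is hazmat, it is insured): it is routed via hub B.
By R21 (it has marker U, it satisfies condition U1, it meets criterion L): it goes by air.
By R28 (it is express): it incurs a surcharge.
By R30 (it incurs a surcharge, it is routed via hub B, it satisfies condition T): it is tracked.
By R20 (it is tracked): it is fragile.
By R23 (it is fragile): it is international.
By R17 (it is international): it has attribute K.
By R31 (it has attribute K, it has attribute A, it has attribute C): it is tagged D1.
By R35 (it is tagged D1, it goes by air): it is consolidated.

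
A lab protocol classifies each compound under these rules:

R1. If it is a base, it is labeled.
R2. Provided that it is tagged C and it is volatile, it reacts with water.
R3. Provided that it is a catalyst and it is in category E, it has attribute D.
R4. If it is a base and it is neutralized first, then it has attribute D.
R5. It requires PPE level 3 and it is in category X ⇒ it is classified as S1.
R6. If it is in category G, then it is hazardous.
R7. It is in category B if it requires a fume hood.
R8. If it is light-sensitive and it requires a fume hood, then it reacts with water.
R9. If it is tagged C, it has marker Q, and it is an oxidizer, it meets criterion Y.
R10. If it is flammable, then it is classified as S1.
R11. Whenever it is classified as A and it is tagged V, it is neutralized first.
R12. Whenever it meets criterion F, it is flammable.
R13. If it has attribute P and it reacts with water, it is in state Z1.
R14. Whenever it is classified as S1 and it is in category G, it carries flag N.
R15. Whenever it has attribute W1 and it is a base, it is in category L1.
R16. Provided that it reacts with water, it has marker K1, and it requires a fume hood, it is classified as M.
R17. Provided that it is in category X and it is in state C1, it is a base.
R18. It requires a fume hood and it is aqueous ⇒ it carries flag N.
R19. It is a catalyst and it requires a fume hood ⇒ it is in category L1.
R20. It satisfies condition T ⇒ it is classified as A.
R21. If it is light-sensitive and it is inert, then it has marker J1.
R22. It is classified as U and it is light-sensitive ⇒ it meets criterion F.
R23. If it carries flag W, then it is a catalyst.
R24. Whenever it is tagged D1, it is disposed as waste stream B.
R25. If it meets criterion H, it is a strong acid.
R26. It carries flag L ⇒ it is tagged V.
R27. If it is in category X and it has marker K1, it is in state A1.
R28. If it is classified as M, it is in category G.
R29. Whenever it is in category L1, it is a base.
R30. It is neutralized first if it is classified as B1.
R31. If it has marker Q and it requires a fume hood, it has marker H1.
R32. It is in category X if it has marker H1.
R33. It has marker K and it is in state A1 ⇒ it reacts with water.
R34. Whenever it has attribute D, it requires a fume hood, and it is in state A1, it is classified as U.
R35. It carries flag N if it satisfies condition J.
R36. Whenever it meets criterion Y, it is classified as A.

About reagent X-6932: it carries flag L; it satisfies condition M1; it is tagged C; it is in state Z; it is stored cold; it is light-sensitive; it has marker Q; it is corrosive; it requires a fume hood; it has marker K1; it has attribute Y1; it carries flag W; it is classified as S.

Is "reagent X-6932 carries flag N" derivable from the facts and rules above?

No

Forward chaining from the given facts derives: is in category B, reacts with water, is classified as M, is a catalyst, is tagged V, is in category G, has marker H1, is in category X, is hazardous, is in category L1, is in state A1, is a base, is labeled.
Rules concluding "it carries flag N": R14 needs "it is classified as S1"; R18 needs "it is aqueous"; R35 needs "it satisfies condition J" — none of these are established.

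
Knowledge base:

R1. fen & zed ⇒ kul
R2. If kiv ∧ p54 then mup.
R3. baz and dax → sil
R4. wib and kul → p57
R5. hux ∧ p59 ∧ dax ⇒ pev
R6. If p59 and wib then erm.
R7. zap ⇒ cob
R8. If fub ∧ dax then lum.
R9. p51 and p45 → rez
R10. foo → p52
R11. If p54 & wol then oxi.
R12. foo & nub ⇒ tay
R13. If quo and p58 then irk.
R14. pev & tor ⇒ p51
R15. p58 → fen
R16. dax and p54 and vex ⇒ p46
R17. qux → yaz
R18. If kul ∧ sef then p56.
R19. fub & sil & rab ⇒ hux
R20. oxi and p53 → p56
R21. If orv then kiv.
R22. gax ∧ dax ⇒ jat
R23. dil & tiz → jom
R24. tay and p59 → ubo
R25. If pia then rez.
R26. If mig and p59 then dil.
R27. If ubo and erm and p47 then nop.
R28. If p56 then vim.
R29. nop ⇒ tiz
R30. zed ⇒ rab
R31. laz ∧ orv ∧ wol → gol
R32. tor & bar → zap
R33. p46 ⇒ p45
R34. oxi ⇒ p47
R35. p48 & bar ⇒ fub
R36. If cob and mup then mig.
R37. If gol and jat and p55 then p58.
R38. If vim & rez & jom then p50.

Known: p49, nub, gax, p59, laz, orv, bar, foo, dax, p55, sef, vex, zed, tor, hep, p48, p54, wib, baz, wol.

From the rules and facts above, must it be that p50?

Yes

sil  (by R3: baz, dax)
erm  (by R6: p59, wib)
oxi  (by R11: p54, wol)
tay  (by R12: foo, nub)
p46  (by R16: dax, p54, vex)
kiv  (by R21: orv)
jat  (by R22: gax, dax)
ubo  (by R24: tay, p59)
rab  (by R30: zed)
gol  (by R31: laz, orv, wol)
zap  (by R32: tor, bar)
p45  (by R33: p46)
p47  (by R34: oxi)
fub  (by R35: p48, bar)
p58  (by R37: gol, jat, p55)
mup  (by R2: kiv, p54)
cob  (by R7: zap)
fen  (by R15: p58)
hux  (by R19: fub, sil, rab)
nop  (by R27: ubo, erm, p47)
tiz  (by R29: nop)
mig  (by R36: cob, mup)
kul  (by R1: fen, zed)
pev  (by R5: hux, p59, dax)
p51  (by R14: pev, tor)
p56  (by R18: kul, sef)
dil  (by R26: mig, p59)
vim  (by R28: p56)
rez  (by R9: p51, p45)
jom  (by R23: dil, tiz)
p50  (by R38: vim, rez, jom)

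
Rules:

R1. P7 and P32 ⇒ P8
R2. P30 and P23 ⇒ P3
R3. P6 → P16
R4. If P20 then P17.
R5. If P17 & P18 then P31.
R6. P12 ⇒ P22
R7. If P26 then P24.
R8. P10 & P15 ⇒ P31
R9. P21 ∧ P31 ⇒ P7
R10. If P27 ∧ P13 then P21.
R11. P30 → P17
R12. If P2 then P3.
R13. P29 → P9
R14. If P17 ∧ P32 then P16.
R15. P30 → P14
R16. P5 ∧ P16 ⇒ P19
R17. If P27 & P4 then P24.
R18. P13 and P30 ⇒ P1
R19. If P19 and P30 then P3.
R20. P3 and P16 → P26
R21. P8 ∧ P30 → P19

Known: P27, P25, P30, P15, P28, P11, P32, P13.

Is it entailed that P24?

No

Forward chaining from the given facts derives: P21, P17, P16, P14, P1.
Rules concluding P24: R7 needs P26; R17 needs P4 — none of these are established.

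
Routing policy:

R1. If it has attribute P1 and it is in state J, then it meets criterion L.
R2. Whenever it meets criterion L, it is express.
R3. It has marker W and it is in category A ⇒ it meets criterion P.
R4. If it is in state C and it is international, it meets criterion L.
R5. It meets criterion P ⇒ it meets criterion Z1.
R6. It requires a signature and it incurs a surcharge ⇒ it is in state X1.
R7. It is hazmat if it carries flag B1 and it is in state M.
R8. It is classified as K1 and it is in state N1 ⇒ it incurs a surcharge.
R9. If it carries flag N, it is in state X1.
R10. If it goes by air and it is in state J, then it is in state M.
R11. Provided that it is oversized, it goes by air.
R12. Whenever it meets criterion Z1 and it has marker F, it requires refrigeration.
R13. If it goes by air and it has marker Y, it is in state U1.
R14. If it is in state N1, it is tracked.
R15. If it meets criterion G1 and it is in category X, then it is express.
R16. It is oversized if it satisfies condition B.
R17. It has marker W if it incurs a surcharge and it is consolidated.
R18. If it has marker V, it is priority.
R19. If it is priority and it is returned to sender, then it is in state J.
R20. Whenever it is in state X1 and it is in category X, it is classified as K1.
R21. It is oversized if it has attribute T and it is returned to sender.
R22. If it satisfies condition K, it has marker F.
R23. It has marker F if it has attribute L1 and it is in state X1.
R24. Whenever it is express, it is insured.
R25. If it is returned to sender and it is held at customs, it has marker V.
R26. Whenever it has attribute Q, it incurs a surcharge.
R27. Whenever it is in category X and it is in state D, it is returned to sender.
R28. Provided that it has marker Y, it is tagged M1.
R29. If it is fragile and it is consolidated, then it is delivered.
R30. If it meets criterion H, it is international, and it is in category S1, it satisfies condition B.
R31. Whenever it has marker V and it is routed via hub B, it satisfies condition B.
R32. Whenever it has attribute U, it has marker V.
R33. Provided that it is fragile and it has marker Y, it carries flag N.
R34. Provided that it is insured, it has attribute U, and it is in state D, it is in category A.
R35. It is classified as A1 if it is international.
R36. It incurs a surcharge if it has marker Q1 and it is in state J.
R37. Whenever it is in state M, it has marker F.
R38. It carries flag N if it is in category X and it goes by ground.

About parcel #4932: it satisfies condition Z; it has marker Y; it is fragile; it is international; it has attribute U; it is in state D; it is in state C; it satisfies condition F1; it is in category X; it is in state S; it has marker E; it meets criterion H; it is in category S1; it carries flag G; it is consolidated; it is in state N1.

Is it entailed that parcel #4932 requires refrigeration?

By R4 (it is in state C, it is international): it meets criterion L.
By R27 (it is in category X, it is in state D): it is returned to sender.
By R30 (it meets criterion H, it is international, it is in category S1): it satisfies condition B.
By R32 (it has attribute U): it has marker V.
By R33 (it is fragile, it has marker Y): it carries flag N.
By R2 (it meets criterion L): it is express.
By R9 (it carries flag N): it is in state X1.
By R16 (it satisfies condition B): it is oversized.
By R18 (it has marker V): it is priority.
By R19 (it is priority, it is returned to sender): it is in state J.
By R20 (it is in state X1, it is in category X): it is classified as K1.
By R24 (it is express): it is insured.
By R34 (it is insured, it has attribute U, it is in state D): it is in category A.
By R8 (it is classified as K1, it is in state N1): it incurs a surcharge.
By R11 (it is oversized): it goes by air.
By R17 (it incurs a surcharge, it is consolidated): it has marker W.
By R3 (it has marker W, it is in category A): it meets criterion P.
By R5 (it meets criterion P): it meets criterion Z1.
By R10 (it goes by air, it is in state J): it is in state M.
By R37 (it is in state M): it has marker F.
By R12 (it meets criterion Z1, it has marker F): it requires refrigeration.

Yes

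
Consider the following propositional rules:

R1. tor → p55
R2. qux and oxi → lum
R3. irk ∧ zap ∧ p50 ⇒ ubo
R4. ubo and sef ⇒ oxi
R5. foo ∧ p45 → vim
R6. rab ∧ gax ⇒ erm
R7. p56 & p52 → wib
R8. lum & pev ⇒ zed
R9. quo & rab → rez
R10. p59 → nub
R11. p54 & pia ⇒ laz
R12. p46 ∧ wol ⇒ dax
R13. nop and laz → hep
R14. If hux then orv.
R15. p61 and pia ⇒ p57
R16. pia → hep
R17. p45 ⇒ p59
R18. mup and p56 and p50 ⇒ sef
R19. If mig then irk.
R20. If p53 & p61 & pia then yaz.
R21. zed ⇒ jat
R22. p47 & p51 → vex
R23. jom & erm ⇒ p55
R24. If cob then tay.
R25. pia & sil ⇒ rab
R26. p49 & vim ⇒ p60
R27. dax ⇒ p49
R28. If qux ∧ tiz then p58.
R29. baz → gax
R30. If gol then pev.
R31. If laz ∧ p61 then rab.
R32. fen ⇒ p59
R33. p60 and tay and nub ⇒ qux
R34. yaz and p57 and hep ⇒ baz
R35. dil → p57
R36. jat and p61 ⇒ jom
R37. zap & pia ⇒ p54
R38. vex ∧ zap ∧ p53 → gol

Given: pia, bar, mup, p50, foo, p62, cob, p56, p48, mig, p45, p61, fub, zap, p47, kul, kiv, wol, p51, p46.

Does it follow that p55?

No

Forward chaining from the given facts derives: vim, dax, p57, hep, p59, sef, irk, vex, tay, p49, p54, ubo, oxi, nub, laz, p60, rab, qux, lum.
Rules concluding p55: R1 needs tor; R23 needs jom — none of these are established.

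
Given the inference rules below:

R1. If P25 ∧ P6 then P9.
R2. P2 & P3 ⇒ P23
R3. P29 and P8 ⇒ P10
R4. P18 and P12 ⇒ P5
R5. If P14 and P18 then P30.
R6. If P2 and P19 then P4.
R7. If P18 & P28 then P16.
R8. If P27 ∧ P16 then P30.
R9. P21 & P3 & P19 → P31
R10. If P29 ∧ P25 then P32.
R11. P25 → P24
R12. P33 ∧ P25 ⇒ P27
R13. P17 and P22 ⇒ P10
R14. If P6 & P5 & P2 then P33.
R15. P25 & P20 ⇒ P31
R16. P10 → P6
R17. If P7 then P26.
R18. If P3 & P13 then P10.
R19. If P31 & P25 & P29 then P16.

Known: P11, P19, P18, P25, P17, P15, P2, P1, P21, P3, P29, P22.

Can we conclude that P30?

Forward chaining from the given facts derives: P23, P4, P31, P32, P24, P10, P6, P16, P9.
Rules concluding P30: R5 needs P14; R8 needs P27 — none of these are established.

No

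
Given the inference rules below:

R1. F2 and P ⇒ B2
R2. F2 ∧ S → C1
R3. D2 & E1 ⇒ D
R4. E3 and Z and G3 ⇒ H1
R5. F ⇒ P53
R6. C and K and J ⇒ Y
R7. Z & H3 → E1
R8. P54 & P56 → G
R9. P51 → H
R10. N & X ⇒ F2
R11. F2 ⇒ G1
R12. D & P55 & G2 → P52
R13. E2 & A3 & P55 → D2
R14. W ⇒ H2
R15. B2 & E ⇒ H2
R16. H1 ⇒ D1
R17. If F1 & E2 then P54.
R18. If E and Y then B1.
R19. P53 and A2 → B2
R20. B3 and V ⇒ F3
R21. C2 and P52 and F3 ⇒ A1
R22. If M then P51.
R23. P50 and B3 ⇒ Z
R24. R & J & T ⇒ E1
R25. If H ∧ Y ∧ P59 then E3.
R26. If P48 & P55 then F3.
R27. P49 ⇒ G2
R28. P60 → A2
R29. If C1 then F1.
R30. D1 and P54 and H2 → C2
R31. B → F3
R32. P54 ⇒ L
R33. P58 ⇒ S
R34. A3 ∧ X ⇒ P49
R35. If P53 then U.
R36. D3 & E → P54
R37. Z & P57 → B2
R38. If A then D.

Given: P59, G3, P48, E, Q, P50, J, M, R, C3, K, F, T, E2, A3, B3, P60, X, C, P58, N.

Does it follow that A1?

Forward chaining from the given facts derives: P53, Y, F2, G1, B1, P51, Z, E1, A2, S, P49, U, C1, H, B2, E3, G2, F1, H1, H2, D1, P54, C2, L.
The only rule concluding A1 is R21, which needs P52; that is never established.

No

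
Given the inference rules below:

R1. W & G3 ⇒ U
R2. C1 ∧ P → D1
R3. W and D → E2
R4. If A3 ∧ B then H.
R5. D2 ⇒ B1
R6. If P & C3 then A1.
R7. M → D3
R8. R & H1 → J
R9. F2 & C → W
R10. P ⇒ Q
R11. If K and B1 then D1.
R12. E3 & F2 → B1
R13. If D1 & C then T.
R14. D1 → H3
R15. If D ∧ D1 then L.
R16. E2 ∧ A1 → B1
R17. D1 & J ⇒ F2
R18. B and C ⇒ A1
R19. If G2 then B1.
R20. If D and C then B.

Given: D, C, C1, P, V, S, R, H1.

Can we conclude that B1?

D1  (by R2: C1, P)
J  (by R8: R, H1)
F2  (by R17: D1, J)
B  (by R20: D, C)
W  (by R9: F2, C)
A1  (by R18: B, C)
E2  (by R3: W, D)
B1  (by R16: E2, A1)

Yes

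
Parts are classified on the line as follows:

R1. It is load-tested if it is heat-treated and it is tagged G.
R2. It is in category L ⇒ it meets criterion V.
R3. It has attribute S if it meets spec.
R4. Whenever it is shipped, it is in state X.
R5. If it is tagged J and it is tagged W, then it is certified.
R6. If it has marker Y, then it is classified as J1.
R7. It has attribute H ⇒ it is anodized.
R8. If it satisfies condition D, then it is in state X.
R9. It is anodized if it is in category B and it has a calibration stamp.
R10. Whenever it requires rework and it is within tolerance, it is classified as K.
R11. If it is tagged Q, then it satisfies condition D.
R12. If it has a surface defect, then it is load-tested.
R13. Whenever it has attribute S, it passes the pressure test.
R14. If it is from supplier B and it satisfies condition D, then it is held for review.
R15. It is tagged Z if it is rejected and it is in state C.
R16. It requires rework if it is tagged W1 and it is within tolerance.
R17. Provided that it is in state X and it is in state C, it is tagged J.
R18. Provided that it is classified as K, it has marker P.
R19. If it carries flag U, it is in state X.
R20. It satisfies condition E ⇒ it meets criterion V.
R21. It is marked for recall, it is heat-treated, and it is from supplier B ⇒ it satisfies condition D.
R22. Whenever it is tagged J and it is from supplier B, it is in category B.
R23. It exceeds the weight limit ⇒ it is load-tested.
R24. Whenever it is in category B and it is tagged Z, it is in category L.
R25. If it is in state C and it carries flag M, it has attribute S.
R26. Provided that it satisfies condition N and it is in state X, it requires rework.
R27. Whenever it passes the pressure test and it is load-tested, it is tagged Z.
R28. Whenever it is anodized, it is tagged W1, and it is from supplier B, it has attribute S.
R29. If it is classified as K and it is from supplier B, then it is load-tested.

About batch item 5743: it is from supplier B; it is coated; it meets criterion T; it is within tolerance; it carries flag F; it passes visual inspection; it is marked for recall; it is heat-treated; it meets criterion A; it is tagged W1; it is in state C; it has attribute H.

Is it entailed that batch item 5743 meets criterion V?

Yes

By R7 (it has attribute H): it is anodized.
By R16 (it is tagged W1, it is within tolerance): it requires rework.
By R21 (it is marked for recall, it is heat-treated, it is from supplier B): it satisfies condition D.
By R28 (it is anodized, it is tagged W1, it is from supplier B): it has attribute S.
By R8 (it satisfies condition D): it is in state X.
By R10 (it requires rework, it is within tolerance): it is classified as K.
By R13 (it has attribute S): it passes the pressure test.
By R17 (it is in state X, it is in state C): it is tagged J.
By R22 (it is tagged J, it is from supplier B): it is in category B.
By R29 (it is classified as K, it is from supplier B): it is load-tested.
By R27 (it passes the pressure test, it is load-tested): it is tagged Z.
By R24 (it is in category B, it is tagged Z): it is in category L.
By R2 (it is in category L): it meets criterion V.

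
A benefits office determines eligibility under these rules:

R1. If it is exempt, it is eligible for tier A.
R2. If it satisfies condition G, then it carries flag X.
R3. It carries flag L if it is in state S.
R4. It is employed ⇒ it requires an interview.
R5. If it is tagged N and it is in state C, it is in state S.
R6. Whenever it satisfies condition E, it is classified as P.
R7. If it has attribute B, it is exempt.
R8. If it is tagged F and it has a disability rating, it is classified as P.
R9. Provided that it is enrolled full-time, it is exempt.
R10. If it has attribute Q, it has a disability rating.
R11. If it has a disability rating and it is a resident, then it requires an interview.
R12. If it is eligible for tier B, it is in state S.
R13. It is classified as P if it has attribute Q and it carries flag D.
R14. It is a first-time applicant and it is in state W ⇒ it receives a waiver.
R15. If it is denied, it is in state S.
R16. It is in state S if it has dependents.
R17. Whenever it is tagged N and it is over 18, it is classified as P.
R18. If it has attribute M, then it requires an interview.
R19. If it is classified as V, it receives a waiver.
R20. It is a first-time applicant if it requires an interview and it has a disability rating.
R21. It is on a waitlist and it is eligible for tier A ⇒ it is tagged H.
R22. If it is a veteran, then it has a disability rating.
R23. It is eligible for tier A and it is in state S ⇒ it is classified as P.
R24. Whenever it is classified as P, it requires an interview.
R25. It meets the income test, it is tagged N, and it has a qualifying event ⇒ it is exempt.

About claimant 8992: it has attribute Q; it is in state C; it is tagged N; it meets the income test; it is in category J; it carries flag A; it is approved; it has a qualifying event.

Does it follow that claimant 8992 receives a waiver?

Forward chaining from the given facts derives: is in state S, has a disability rating, is exempt, is eligible for tier A, carries flag L, is classified as P, requires an interview, is a first-time applicant.
Rules concluding "it receives a waiver": R14 needs "it is in state W"; R19 needs "it is classified as V" — none of these are established.

No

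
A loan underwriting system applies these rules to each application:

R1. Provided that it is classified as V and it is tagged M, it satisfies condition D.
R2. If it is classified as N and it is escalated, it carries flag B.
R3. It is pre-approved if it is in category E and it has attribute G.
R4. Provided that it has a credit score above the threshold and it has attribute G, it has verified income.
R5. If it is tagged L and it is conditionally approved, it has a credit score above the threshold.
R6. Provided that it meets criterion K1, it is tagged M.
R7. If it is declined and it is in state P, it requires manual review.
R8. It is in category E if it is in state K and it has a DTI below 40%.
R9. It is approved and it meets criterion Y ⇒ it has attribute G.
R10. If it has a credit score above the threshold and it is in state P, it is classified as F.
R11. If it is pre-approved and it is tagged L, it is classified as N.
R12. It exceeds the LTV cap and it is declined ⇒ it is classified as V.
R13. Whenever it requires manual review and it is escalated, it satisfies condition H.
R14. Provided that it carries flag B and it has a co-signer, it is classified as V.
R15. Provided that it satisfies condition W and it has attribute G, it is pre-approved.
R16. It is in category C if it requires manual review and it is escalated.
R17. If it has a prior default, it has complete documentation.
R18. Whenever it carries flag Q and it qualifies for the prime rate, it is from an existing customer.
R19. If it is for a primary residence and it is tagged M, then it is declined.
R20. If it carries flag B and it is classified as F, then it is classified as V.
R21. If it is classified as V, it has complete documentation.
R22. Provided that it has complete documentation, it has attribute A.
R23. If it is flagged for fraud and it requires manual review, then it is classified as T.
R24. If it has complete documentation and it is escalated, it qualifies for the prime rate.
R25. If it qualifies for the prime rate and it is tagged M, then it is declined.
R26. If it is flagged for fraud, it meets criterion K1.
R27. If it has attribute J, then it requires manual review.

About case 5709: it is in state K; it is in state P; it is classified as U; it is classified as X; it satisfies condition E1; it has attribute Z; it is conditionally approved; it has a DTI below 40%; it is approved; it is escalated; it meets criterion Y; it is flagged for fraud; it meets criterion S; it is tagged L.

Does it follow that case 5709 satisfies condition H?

Yes

By R5 (it is tagged L, it is conditionally approved): it has a credit score above the threshold.
By R8 (it is in state K, it has a DTI below 40%): it is in category E.
By R9 (it is approved, it meets criterion Y): it has attribute G.
By R10 (it has a credit score above the threshold, it is in state P): it is classified as F.
By R26 (it is flagged for fraud): it meets criterion K1.
By R3 (it is in category E, it has attribute G): it is pre-approved.
By R6 (it meets criterion K1): it is tagged M.
By R11 (it is pre-approved, it is tagged L): it is classified as N.
By R2 (it is classified as N, it is escalated): it carries flag B.
By R20 (it carries flag B, it is classified as F): it is classified as V.
By R21 (it is classified as V): it has complete documentation.
By R24 (it has complete documentation, it is escalated): it qualifies for the prime rate.
By R25 (it qualifies for the prime rate, it is tagged M): it is declined.
By R7 (it is declined, it is in state P): it requires manual review.
By R13 (it requires manual review, it is escalated): it satisfies condition H.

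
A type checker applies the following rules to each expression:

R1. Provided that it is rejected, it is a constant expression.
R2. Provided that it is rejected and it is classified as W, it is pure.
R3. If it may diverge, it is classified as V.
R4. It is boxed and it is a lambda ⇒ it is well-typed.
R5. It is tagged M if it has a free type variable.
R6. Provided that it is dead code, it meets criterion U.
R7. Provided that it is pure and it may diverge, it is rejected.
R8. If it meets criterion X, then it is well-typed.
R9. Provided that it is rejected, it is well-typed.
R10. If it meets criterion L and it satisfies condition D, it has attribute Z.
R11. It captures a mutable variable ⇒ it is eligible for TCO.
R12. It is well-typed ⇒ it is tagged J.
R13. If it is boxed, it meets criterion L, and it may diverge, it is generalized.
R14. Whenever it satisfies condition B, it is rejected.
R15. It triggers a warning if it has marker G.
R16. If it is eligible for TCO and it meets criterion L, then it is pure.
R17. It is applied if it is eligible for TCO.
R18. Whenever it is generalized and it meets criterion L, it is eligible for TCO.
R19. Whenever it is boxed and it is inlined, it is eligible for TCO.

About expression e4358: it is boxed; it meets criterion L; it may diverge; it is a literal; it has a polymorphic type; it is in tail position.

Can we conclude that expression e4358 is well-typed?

By R13 (it is boxed, it meets criterion L, it may diverge): it is generalized.
By R18 (it is generalized, it meets criterion L): it is eligible for TCO.
By R16 (it is eligible for TCO, it meets criterion L): it is pure.
By R7 (it is pure, it may diverge): it is rejected.
By R9 (it is rejected): it is well-typed.

Yes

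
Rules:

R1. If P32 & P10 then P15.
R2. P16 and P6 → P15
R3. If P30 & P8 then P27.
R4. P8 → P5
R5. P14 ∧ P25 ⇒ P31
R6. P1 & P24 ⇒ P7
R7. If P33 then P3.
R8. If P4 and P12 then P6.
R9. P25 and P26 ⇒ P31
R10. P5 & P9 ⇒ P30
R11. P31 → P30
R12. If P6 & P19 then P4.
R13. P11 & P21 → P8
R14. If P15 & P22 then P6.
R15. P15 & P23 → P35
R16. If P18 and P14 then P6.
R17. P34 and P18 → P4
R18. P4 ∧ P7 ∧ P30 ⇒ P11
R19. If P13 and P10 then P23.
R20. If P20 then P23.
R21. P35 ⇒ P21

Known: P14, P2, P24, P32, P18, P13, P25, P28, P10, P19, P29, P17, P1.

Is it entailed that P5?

P15  (by R1: P32, P10)
P31  (by R5: P14, P25)
P7  (by R6: P1, P24)
P30  (by R11: P31)
P6  (by R16: P18, P14)
P23  (by R19: P13, P10)
P4  (by R12: P6, P19)
P35  (by R15: P15, P23)
P11  (by R18: P4, P7, P30)
P21  (by R21: P35)
P8  (by R13: P11, P21)
P5  (by R4: P8)

Yes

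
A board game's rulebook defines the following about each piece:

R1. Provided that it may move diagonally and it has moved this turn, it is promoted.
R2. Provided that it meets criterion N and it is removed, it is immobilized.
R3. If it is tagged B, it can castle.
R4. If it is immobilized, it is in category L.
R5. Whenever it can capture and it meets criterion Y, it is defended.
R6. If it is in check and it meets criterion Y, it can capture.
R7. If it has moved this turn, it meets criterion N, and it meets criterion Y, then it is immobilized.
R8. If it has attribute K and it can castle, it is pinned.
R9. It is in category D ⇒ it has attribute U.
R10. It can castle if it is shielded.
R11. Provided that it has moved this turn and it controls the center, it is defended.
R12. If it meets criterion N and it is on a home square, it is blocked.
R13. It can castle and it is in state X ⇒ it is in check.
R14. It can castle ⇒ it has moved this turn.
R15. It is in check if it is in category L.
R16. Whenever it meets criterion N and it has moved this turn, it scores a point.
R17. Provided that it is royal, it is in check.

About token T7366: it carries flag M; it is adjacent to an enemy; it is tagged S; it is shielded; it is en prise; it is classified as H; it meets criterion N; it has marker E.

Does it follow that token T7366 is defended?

No

Forward chaining from the given facts derives: can castle, has moved this turn, scores a point.
Rules concluding "it is defended": R5 needs "it can capture"; R11 needs "it controls the center" — none of these are established.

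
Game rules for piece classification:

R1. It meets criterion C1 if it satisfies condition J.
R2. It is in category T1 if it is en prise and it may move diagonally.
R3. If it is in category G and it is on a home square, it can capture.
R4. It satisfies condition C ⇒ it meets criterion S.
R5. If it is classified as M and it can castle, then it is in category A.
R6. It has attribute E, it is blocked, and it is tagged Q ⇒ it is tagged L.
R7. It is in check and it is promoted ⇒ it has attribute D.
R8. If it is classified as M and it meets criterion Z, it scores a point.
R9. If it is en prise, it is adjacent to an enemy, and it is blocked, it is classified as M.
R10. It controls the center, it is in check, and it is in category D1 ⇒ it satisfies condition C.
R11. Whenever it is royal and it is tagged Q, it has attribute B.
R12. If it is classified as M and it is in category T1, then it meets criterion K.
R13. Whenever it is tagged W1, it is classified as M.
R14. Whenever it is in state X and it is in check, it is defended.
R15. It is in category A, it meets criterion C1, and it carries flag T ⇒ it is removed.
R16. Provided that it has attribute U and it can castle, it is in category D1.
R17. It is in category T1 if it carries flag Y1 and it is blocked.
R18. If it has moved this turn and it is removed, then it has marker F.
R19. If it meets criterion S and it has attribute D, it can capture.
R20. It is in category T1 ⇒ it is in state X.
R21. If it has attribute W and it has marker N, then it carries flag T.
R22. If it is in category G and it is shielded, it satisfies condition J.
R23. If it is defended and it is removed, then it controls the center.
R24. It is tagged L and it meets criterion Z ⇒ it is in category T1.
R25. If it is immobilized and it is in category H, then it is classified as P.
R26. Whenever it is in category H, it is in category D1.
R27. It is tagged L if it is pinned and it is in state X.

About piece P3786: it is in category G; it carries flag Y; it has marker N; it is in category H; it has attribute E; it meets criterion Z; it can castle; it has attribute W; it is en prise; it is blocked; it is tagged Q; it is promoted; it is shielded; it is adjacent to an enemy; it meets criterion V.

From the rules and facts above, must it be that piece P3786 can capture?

Forward chaining from the given facts derives: is tagged L, is classified as M, carries flag T, satisfies condition J, is in category T1, is in category D1, meets criterion C1, is in category A, scores a point, meets criterion K, is removed, is in state X.
Rules concluding "it can capture": R3 needs "it is on a home square"; R19 needs "it meets criterion S" — none of these are established.

No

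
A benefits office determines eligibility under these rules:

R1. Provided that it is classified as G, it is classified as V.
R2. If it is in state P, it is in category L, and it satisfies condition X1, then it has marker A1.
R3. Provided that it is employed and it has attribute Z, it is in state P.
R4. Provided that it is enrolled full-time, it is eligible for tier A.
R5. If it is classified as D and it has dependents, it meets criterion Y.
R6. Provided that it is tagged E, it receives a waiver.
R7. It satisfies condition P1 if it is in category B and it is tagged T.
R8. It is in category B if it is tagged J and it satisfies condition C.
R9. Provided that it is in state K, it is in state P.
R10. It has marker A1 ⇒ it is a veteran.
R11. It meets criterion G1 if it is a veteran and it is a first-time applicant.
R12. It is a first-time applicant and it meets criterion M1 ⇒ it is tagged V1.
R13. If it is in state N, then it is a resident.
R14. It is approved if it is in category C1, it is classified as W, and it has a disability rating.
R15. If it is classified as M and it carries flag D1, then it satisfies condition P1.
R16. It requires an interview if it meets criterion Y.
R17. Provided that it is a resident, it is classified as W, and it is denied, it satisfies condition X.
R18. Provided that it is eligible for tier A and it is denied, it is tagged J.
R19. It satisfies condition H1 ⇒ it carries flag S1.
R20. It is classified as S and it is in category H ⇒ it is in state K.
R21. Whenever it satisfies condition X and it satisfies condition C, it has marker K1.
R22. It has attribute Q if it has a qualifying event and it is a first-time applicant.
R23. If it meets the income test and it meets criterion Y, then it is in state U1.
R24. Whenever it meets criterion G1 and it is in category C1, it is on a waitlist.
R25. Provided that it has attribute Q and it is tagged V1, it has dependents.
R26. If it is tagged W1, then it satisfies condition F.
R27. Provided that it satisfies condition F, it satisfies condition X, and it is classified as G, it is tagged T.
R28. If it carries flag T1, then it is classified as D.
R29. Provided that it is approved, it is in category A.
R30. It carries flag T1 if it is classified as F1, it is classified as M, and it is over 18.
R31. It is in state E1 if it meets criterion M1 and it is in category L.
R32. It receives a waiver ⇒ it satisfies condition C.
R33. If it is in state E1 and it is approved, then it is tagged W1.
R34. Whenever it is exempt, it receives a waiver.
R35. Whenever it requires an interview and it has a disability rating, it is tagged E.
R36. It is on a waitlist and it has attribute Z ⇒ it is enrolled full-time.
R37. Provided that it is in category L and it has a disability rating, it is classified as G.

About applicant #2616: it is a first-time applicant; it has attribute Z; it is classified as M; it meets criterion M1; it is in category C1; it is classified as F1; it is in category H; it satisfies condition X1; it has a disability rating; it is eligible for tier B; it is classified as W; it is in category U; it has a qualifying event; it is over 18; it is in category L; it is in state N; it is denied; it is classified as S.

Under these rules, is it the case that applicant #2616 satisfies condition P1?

By R12 (it is a first-time applicant, it meets criterion M1): it is tagged V1.
By R13 (it is in state N): it is a resident.
By R14 (it is in category C1, it is classified as W, it has a disability rating): it is approved.
By R17 (it is a resident, it is classified as W, it is denied): it satisfies condition X.
By R20 (it is classified as S, it is in category H): it is in state K.
By R22 (it has a qualifying event, it is a first-time applicant): it has attribute Q.
By R25 (it has attribute Q, it is tagged V1): it has dependents.
By R30 (it is classified as F1, it is classified as M, it is over 18): it carries flag T1.
By R31 (it meets criterion M1, it is in category L): it is in state E1.
By R33 (it is in state E1, it is approved): it is tagged W1.
By R37 (it is in category L, it has a disability rating): it is classified as G.
By R9 (it is in state K): it is in state P.
By R26 (it is tagged W1): it satisfies condition F.
By R27 (it satisfies condition F, it satisfies condition X, it is classified as G): it is tagged T.
By R28 (it carries flag T1): it is classified as D.
By R2 (it is in state P, it is in category L, it satisfies condition X1): it has marker A1.
By R5 (it is classified as D, it has dependents): it meets criterion Y.
By R10 (it has marker A1): it is a veteran.
By R11 (it is a veteran, it is a first-time applicant): it meets criterion G1.
By R16 (it meets criterion Y): it requires an interview.
By R24 (it meets criterion G1, it is in category C1): it is on a waitlist.
By R35 (it requires an interview, it has a disability rating): it is tagged E.
By R36 (it is on a waitlist, it has attribute Z): it is enrolled full-time.
By R4 (it is enrolled full-time): it is eligible for tier A.
By R6 (it is tagged E): it receives a waiver.
By R18 (it is eligible for tier A, it is denied): it is tagged J.
By R32 (it receives a waiver): it satisfies condition C.
By R8 (it is tagged J, it satisfies condition C): it is in category B.
By R7 (it is in category B, it is tagged T): it satisfies condition P1.

Yes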